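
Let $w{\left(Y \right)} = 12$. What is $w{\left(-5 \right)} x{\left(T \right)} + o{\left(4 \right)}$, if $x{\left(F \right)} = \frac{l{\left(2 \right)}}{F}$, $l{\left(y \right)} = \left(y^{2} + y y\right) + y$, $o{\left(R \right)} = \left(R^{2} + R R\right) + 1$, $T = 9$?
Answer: $\frac{139}{3} \approx 46.333$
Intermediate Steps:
$o{\left(R \right)} = 1 + 2 R^{2}$ ($o{\left(R \right)} = \left(R^{2} + R^{2}\right) + 1 = 2 R^{2} + 1 = 1 + 2 R^{2}$)
$l{\left(y \right)} = y + 2 y^{2}$ ($l{\left(y \right)} = \left(y^{2} + y^{2}\right) + y = 2 y^{2} + y = y + 2 y^{2}$)
$x{\left(F \right)} = \frac{10}{F}$ ($x{\left(F \right)} = \frac{2 \left(1 + 2 \cdot 2\right)}{F} = \frac{2 \left(1 + 4\right)}{F} = \frac{2 \cdot 5}{F} = \frac{10}{F}$)
$w{\left(-5 \right)} x{\left(T \right)} + o{\left(4 \right)} = 12 \cdot \frac{10}{9} + \left(1 + 2 \cdot 4^{2}\right) = 12 \cdot 10 \cdot \frac{1}{9} + \left(1 + 2 \cdot 16\right) = 12 \cdot \frac{10}{9} + \left(1 + 32\right) = \frac{40}{3} + 33 = \frac{139}{3}$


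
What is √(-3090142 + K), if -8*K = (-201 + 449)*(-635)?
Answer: I*√3070457 ≈ 1752.3*I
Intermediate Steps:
K = 19685 (K = -(-201 + 449)*(-635)/8 = -31*(-635) = -⅛*(-157480) = 19685)
√(-3090142 + K) = √(-3090142 + 19685) = √(-3070457) = I*√3070457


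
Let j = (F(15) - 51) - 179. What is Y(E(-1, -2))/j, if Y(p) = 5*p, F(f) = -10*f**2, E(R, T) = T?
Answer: 1/248 ≈ 0.0040323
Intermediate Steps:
j = -2480 (j = (-10*15**2 - 51) - 179 = (-10*225 - 51) - 179 = (-2250 - 51) - 179 = -2301 - 179 = -2480)
Y(E(-1, -2))/j = (5*(-2))/(-2480) = -10*(-1/2480) = 1/248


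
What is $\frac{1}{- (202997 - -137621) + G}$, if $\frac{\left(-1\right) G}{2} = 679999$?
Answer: $- \frac{1}{1700616} \approx -5.8802 \cdot 10^{-7}$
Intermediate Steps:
$G = -1359998$ ($G = \left(-2\right) 679999 = -1359998$)
$\frac{1}{- (202997 - -137621) + G} = \frac{1}{- (202997 - -137621) - 1359998} = \frac{1}{- (202997 + 137621) - 1359998} = \frac{1}{\left(-1\right) 340618 - 1359998} = \frac{1}{-340618 - 1359998} = \frac{1}{-1700616} = - \frac{1}{1700616}$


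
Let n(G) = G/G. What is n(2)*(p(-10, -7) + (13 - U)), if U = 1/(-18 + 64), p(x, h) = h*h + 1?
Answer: 2897/46 ≈ 62.978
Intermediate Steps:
n(G) = 1
p(x, h) = 1 + h² (p(x, h) = h² + 1 = 1 + h²)
U = 1/46 ≈ 0.021739
n(2)*(p(-10, -7) + (13 - U)) = 1*((1 + (-7)²) + (13 - 1*1/46)) = 1*((1 + 49) + (13 - 1/46)) = 1*(50 + 597/46) = 1*(2897/46) = 2897/46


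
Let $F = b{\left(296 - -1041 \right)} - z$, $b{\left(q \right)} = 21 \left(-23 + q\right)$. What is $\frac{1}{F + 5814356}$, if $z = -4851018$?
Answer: $\frac{1}{10692968} \approx 9.3519 \cdot 10^{-8}$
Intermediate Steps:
$b{\left(q \right)} = -483 + 21 q$
$F = 4878612$ ($F = \left(-483 + 21 \left(296 - -1041\right)\right) - -4851018 = \left(-483 + 21 \left(296 + 1041\right)\right) + 4851018 = \left(-483 + 21 \cdot 1337\right) + 4851018 = \left(-483 + 28077\right) + 4851018 = 27594 + 4851018 = 4878612$)
$\frac{1}{F + 5814356} = \frac{1}{4878612 + 5814356} = \frac{1}{10692968}$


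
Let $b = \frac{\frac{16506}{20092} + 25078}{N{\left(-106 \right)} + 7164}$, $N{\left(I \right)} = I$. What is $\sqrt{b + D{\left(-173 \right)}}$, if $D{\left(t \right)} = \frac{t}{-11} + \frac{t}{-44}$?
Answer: $\frac{\sqrt{3530156262700890922}}{389975674} \approx 4.8179$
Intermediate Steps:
$b = \frac{251941841}{70904668}$ ($b = \frac{\frac{16506}{20092} + 25078}{-106 + 7164} = \frac{16506 \cdot \frac{1}{20092} + 25078}{7058} = \left(\frac{8253}{10046} + 25078\right) \frac{1}{7058} = \frac{251941841}{10046} \cdot \frac{1}{7058} = \frac{251941841}{70904668} \approx 3.5532$)
$D{\left(t \right)} = - \frac{5 t}{44}$ ($D{\left(t \right)} = t \left(- \frac{1}{11}\right) + t \left(- \frac{1}{44}\right) = - \frac{t}{11} - \frac{t}{44} = - \frac{5 t}{44}$)
$\sqrt{b + D{\left(-173 \right)}} = \sqrt{\frac{251941841}{70904668} - - \frac{865}{44}} = \sqrt{\frac{251941841}{70904668} + \frac{865}{44}} = \sqrt{\frac{9052247353}{389975674}} = \frac{\sqrt{3530156262700890922}}{389975674}$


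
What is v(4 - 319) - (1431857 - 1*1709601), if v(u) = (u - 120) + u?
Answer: 276994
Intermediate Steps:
v(u) = -120 + 2*u (v(u) = (-120 + u) + u = -120 + 2*u)
v(4 - 319) - (1431857 - 1*1709601) = (-120 + 2*(4 - 319)) - (1431857 - 1*1709601) = (-120 + 2*(-315)) - (1431857 - 1709601) = (-120 - 630) - 1*(-277744) = -750 + 277744 = 276994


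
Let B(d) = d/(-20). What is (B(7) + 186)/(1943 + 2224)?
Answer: 3713/83340 ≈ 0.044552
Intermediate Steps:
B(d) = -d/20 (B(d) = d*(-1/20) = -d/20)
(B(7) + 186)/(1943 + 2224) = (-1/20*7 + 186)/(1943 + 2224) = (-7/20 + 186)/4167 = (3713/20)*(1/4167) = 3713/83340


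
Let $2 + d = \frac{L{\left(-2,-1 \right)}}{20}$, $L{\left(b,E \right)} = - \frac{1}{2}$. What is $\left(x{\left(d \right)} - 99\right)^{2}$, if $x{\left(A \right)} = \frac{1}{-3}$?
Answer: $\frac{88804}{9} \approx 9867.1$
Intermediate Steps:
$L{\left(b,E \right)} = - \frac{1}{2}$ ($L{\left(b,E \right)} = \left(-1\right) \frac{1}{2} = - \frac{1}{2}$)
$d = - \frac{81}{40}$ ($d = -2 - \frac{1}{2 \cdot 20} = -2 - \frac{1}{40} = - \frac{81}{40} \approx -2.025$)
$x{\left(A \right)} = - \frac{1}{3}$
$\left(x{\left(d \right)} - 99\right)^{2} = \left(- \frac{1}{3} - 99\right)^{2} = \left(- \frac{298}{3}\right)^{2} = \frac{88804}{9}$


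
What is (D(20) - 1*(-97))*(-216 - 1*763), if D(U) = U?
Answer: -114543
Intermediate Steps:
(D(20) - 1*(-97))*(-216 - 1*763) = (20 - 1*(-97))*(-216 - 1*763) = (20 + 97)*(-216 - 763) = 117*(-979) = -114543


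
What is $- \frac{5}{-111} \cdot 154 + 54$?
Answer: $\frac{6764}{111} \approx 60.937$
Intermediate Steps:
$- \frac{5}{-111} \cdot 154 + 54 = \left(-5\right) \left(- \frac{1}{111}\right) 154 + 54 = \frac{5}{111} \cdot 154 + 54 = \frac{770}{111} + 54 = \frac{6764}{111}$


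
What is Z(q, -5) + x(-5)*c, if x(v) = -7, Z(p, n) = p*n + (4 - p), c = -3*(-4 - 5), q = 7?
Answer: -227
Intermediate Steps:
c = 27 (c = -3*(-9) = 27)
Z(p, n) = 4 - p + n*p (Z(p, n) = n*p + (4 - p) = 4 - p + n*p)
Z(q, -5) + x(-5)*c = (4 - 1*7 - 5*7) - 7*27 = (4 - 7 - 35) - 189 = -38 - 189 = -227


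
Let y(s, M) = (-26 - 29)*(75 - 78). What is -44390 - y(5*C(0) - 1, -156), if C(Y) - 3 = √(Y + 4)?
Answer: -44555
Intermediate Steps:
C(Y) = 3 + √(4 + Y) (C(Y) = 3 + √(Y + 4) = 3 + √(4 + Y))
y(s, M) = 165 (y(s, M) = -55*(-3) = 165)
-44390 - y(5*C(0) - 1, -156) = -44390 - 1*165 = -44390 - 165 = -44555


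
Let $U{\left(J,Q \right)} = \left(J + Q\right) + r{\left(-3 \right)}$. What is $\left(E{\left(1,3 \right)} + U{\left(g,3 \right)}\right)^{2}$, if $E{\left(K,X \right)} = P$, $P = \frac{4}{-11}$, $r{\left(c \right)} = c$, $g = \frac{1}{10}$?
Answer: $\frac{841}{12100} \approx 0.069504$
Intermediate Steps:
$g = \frac{1}{10} \approx 0.1$
$P = - \frac{4}{11}$ ($P = 4 \left(- \frac{1}{11}\right) = - \frac{4}{11} \approx -0.36364$)
$U{\left(J,Q \right)} = -3 + J + Q$ ($U{\left(J,Q \right)} = \left(J + Q\right) - 3 = -3 + J + Q$)
$E{\left(K,X \right)} = - \frac{4}{11}$
$\left(E{\left(1,3 \right)} + U{\left(g,3 \right)}\right)^{2} = \left(- \frac{4}{11} + \left(-3 + \frac{1}{10} + 3\right)\right)^{2} = \left(- \frac{4}{11} + \frac{1}{10}\right)^{2} = \left(- \frac{29}{110}\right)^{2} = \frac{841}{12100}$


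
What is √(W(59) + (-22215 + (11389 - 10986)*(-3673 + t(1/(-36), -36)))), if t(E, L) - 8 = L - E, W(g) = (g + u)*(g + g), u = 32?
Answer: I*√54106877/6 ≈ 1226.0*I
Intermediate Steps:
W(g) = 2*g*(32 + g) (W(g) = (g + 32)*(g + g) = (32 + g)*(2*g) = 2*g*(32 + g))
t(E, L) = 8 + L - E (t(E, L) = 8 + (L - E) = 8 + L - E)
√(W(59) + (-22215 + (11389 - 10986)*(-3673 + t(1/(-36), -36)))) = √(2*59*(32 + 59) + (-22215 + (11389 - 10986)*(-3673 + (8 - 36 - 1/(-36))))) = √(2*59*91 + (-22215 + 403*(-3673 + (8 - 36 - 1*(-1/36))))) = √(10738 + (-22215 + 403*(-3673 + (8 - 36 + 1/36)))) = √(10738 + (-22215 + 403*(-3673 - 1007/36))) = √(10738 + (-22215 + 403*(-133235/36))) = √(10738 + (-22215 - 53693705/36)) = √(10738 - 54493445/36) = √(-54106877/36) = I*√54106877/6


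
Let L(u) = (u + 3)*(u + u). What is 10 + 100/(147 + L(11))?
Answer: 930/91 ≈ 10.220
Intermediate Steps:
L(u) = 2*u*(3 + u) (L(u) = (3 + u)*(2*u) = 2*u*(3 + u))
10 + 100/(147 + L(11)) = 10 + 100/(147 + 2*11*(3 + 11)) = 10 + 100/(147 + 2*11*14) = 10 + 100/(147 + 308) = 10 + 100/455 = 10 + 100*(1/455) = 10 + 20/91 = 930/91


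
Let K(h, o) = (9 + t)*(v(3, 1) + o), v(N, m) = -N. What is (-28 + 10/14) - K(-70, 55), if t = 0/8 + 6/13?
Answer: -3635/7 ≈ -519.29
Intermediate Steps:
t = 6/13 (t = 0*(⅛) + 6*(1/13) = 0 + 6/13 = 6/13 ≈ 0.46154)
K(h, o) = -369/13 + 123*o/13 (K(h, o) = (9 + 6/13)*(-1*3 + o) = 123*(-3 + o)/13 = -369/13 + 123*o/13)
(-28 + 10/14) - K(-70, 55) = (-28 + 10/14) - (-369/13 + (123/13)*55) = (-28 + 10*(1/14)) - (-369/13 + 6765/13) = (-28 + 5/7) - 1*492 = -191/7 - 492 = -3635/7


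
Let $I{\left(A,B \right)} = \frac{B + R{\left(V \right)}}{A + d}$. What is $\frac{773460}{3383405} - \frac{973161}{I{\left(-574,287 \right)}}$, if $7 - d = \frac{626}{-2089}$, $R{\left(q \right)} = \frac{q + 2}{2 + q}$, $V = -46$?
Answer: $\frac{86619990201171429}{45234771488} \approx 1.9149 \cdot 10^{6}$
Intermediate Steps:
$R{\left(q \right)} = 1$ ($R{\left(q \right)} = \frac{2 + q}{2 + q} = 1$)
$d = \frac{15249}{2089}$ ($d = 7 - \frac{626}{-2089} = 7 - 626 \left(- \frac{1}{2089}\right) = 7 - - \frac{626}{2089} = 7 + \frac{626}{2089} = \frac{15249}{2089} \approx 7.2997$)
$I{\left(A,B \right)} = \frac{1 + B}{\frac{15249}{2089} + A}$ ($I{\left(A,B \right)} = \frac{B + 1}{A + \frac{15249}{2089}} = \frac{1 + B}{\frac{15249}{2089} + A}$)
$\frac{773460}{3383405} - \frac{973161}{I{\left(-574,287 \right)}} = \frac{773460}{3383405} - \frac{973161}{2089 \frac{1}{15249 + 2089 \left(-574\right)} \left(1 + 287\right)} = 773460 \cdot \frac{1}{3383405} - \frac{973161}{2089 \frac{1}{15249 - 1199086} \cdot 288} = \frac{154692}{676681} - \frac{973161}{2089 \frac{1}{-1183837} \cdot 288} = \frac{154692}{676681} - \frac{973161}{2089 \left(- \frac{1}{1183837}\right) 288} = \frac{154692}{676681} - \frac{973161}{- \frac{601632}{1183837}} = \frac{154692}{676681} - - \frac{128007110973}{66848} = \frac{154692}{676681} + \frac{128007110973}{66848} = \frac{86619990201171429}{45234771488}$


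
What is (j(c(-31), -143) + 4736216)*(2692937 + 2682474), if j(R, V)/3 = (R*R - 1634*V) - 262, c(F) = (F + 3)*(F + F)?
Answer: 77822534254144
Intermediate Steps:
c(F) = 2*F*(3 + F) (c(F) = (3 + F)*(2*F) = 2*F*(3 + F))
j(R, V) = -786 - 4902*V + 3*R² (j(R, V) = 3*((R*R - 1634*V) - 262) = 3*((R² - 1634*V) - 262) = 3*(-262 + R² - 1634*V) = -786 - 4902*V + 3*R²)
(j(c(-31), -143) + 4736216)*(2692937 + 2682474) = ((-786 - 4902*(-143) + 3*(2*(-31)*(3 - 31))²) + 4736216)*(2692937 + 2682474) = ((-786 + 700986 + 3*(2*(-31)*(-28))²) + 4736216)*5375411 = ((-786 + 700986 + 3*1736²) + 4736216)*5375411 = ((-786 + 700986 + 3*3013696) + 4736216)*5375411 = ((-786 + 700986 + 9041088) + 4736216)*5375411 = (9741288 + 4736216)*5375411 = 14477504*5375411 = 77822534254144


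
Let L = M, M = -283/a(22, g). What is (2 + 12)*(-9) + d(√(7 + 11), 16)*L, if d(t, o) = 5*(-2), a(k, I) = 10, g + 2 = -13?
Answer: 157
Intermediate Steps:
g = -15 (g = -2 - 13 = -15)
M = -283/10 ≈ -28.300
L = -283/10 ≈ -28.300
d(t, o) = -10
(2 + 12)*(-9) + d(√(7 + 11), 16)*L = (2 + 12)*(-9) - 10*(-283/10) = 14*(-9) + 283 = -126 + 283 = 157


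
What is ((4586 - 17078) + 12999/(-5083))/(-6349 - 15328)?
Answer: 63509835/110184191 ≈ 0.57640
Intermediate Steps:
((4586 - 17078) + 12999/(-5083))/(-6349 - 15328) = (-12492 + 12999*(-1/5083))/(-21677) = (-12492 - 12999/5083)*(-1/21677) = -63509835/5083*(-1/21677) = 63509835/110184191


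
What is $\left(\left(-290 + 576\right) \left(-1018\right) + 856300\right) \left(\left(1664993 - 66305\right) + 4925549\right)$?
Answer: $3687185589024$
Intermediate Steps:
$\left(\left(-290 + 576\right) \left(-1018\right) + 856300\right) \left(\left(1664993 - 66305\right) + 4925549\right) = \left(286 \left(-1018\right) + 856300\right) \left(1598688 + 4925549\right) = \left(-291148 + 856300\right) 6524237 = 565152 \cdot 6524237 = 3687185589024$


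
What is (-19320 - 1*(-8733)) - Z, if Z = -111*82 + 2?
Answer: -1487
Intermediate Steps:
Z = -9100 (Z = -9102 + 2 = -9100)
(-19320 - 1*(-8733)) - Z = (-19320 - 1*(-8733)) - 1*(-9100) = (-19320 + 8733) + 9100 = -10587 + 9100 = -1487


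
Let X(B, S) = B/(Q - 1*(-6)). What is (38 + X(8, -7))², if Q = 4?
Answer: 37636/25 ≈ 1505.4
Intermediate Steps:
X(B, S) = B/10 (X(B, S) = B/(4 - 1*(-6)) = B/(4 + 6) = B/10)
(38 + X(8, -7))² = (38 + (⅒)*8)² = (38 + ⅘)² = (194/5)² = 37636/25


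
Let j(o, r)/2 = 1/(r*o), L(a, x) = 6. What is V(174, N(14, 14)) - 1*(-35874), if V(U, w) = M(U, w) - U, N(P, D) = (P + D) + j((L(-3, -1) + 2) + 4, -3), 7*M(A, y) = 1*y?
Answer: 4498703/126 ≈ 35704.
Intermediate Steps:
M(A, y) = y/7 (M(A, y) = (1*y)/7 = y/7)
j(o, r) = 2/(o*r) (j(o, r) = 2*(1/(r*o)) = 2*(1/(o*r)) = 2/(o*r))
N(P, D) = -1/18 + D + P (N(P, D) = (P + D) + 2/(((6 + 2) + 4)*(-3)) = (D + P) + 2*(-1/3)/(8 + 4) = (D + P) + 2*(-1/3)/12 = (D + P) + 2*(1/12)*(-1/3) = (D + P) - 1/18 = -1/18 + D + P)
V(U, w) = -U + w/7 (V(U, w) = w/7 - U = -U + w/7)
V(174, N(14, 14)) - 1*(-35874) = (-1*174 + (-1/18 + 14 + 14)/7) - 1*(-35874) = (-174 + (1/7)*(503/18)) + 35874 = (-174 + 503/126) + 35874 = -21421/126 + 35874 = 4498703/126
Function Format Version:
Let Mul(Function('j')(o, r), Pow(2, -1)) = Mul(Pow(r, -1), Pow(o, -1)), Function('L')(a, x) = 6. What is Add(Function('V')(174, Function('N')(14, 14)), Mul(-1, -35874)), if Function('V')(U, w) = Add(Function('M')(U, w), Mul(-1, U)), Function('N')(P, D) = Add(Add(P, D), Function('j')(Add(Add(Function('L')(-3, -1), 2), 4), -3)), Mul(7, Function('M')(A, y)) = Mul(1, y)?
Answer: Rational(4498703, 126) ≈ 35704.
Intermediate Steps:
Function('M')(A, y) = Mul(Rational(1, 7), y) (Function('M')(A, y) = Mul(Rational(1, 7), Mul(1, y)) = Mul(Rational(1, 7), y))
Function('j')(o, r) = Mul(2, Pow(o, -1), Pow(r, -1)) (Function('j')(o, r) = Mul(2, Mul(Pow(r, -1), Pow(o, -1))) = Mul(2, Mul(Pow(o, -1), Pow(r, -1))) = Mul(2, Pow(o, -1), Pow(r, -1)))
Function('N')(P, D) = Add(Rational(-1, 18), D, P) (Function('N')(P, D) = Add(Add(P, D), Mul(2, Pow(Add(Add(6, 2), 4), -1), Pow(-3, -1))) = Add(Add(D, P), Mul(2, Pow(Add(8, 4), -1), Rational(-1, 3))) = Add(Add(D, P), Mul(2, Pow(12, -1), Rational(-1, 3))) = Add(Add(D, P), Mul(2, Rational(1, 12), Rational(-1, 3))) = Add(Add(D, P), Rational(-1, 18)) = Add(Rational(-1, 18), D, P))
Function('V')(U, w) = Add(Mul(-1, U), Mul(Rational(1, 7), w)) (Function('V')(U, w) = Add(Mul(Rational(1, 7), w), Mul(-1, U)) = Add(Mul(-1, U), Mul(Rational(1, 7), w)))
Add(Function('V')(174, Function('N')(14, 14)), Mul(-1, -35874)) = Add(Add(Mul(-1, 174), Mul(Rational(1, 7), Add(Rational(-1, 18), 14, 14))), Mul(-1, -35874)) = Add(Add(-174, Mul(Rational(1, 7), Rational(503, 18))), 35874) = Add(Add(-174, Rational(503, 126)), 35874) = Add(Rational(-21421, 126), 35874) = Rational(4498703, 126)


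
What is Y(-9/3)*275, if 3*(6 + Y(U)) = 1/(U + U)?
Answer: -29975/18 ≈ -1665.3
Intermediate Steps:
Y(U) = -6 + 1/(6*U) (Y(U) = -6 + 1/(3*(U + U)) = -6 + 1/(3*((2*U))) = -6 + (1/(2*U))/3 = -6 + 1/(6*U))
Y(-9/3)*275 = (-6 + 1/(6*((-9/3))))*275 = (-6 + 1/(6*((-9*⅓))))*275 = (-6 + (⅙)/(-3))*275 = (-6 + (⅙)*(-⅓))*275 = (-6 - 1/18)*275 = -109/18*275 = -29975/18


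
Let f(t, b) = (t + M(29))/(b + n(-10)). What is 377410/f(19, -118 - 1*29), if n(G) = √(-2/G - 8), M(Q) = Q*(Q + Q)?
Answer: -2641870/81 + 75482*I*√195/1701 ≈ -32616.0 + 619.66*I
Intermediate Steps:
M(Q) = 2*Q² (M(Q) = Q*(2*Q) = 2*Q²)
n(G) = √(-8 - 2/G)
f(t, b) = (1682 + t)/(b + I*√195/5) (f(t, b) = (t + 2*29²)/(b + √(-8 - 2/(-10))) = (t + 2*841)/(b + √(-8 - 2*(-⅒))) = (t + 1682)/(b + √(-8 + ⅕)) = (1682 + t)/(b + √(-39/5)) = (1682 + t)/(b + I*√195/5))
377410/f(19, -118 - 1*29) = 377410/((5*(1682 + 19)/(5*(-118 - 1*29) + I*√195))) = 377410/((5*1701/(5*(-118 - 29) + I*√195))) = 377410/((5*1701/(5*(-147) + I*√195))) = 377410/((5*1701/(-735 + I*√195))) = 377410/((8505/(-735 + I*√195))) = 377410*(-7/81 + I*√195/8505) = -2641870/81 + 75482*I*√195/1701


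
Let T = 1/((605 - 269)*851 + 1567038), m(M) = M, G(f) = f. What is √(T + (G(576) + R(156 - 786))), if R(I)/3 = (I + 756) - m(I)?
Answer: √1084989995923502/617658 ≈ 53.329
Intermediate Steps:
T = 1/1852974 (T = 1/(336*851 + 1567038) = 1/(285936 + 1567038) = 1/1852974 ≈ 5.3967e-7)
R(I) = 2268 (R(I) = 3*((I + 756) - I) = 3*((756 + I) - I) = 3*756 = 2268)
√(T + (G(576) + R(156 - 786))) = √(1/1852974 + (576 + 2268)) = √(1/1852974 + 2844) = √(5269858057/1852974) = √1084989995923502/617658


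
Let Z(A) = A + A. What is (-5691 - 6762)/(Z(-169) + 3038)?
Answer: -4151/900 ≈ -4.6122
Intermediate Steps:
Z(A) = 2*A
(-5691 - 6762)/(Z(-169) + 3038) = (-5691 - 6762)/(2*(-169) + 3038) = -12453/(-338 + 3038) = -12453/2700 = -12453*1/2700 = -4151/900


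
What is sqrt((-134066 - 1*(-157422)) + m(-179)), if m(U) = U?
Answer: 7*sqrt(473) ≈ 152.24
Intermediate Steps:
sqrt((-134066 - 1*(-157422)) + m(-179)) = sqrt((-134066 - 1*(-157422)) - 179) = sqrt((-134066 + 157422) - 179) = sqrt(23356 - 179) = sqrt(23177) = 7*sqrt(473)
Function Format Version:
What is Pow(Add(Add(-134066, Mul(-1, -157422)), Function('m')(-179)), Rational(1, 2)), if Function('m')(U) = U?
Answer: Mul(7, Pow(473, Rational(1, 2))) ≈ 152.24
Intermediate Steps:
Pow(Add(Add(-134066, Mul(-1, -157422)), Function('m')(-179)), Rational(1, 2)) = Pow(Add(Add(-134066, Mul(-1, -157422)), -179), Rational(1, 2)) = Pow(Add(Add(-134066, 157422), -179), Rational(1, 2)) = Pow(Add(23356, -179), Rational(1, 2)) = Pow(23177, Rational(1, 2)) = Mul(7, Pow(473, Rational(1, 2)))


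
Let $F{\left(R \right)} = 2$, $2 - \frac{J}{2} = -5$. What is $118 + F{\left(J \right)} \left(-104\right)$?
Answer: $-90$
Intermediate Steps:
$J = 14$ ($J = 4 - -10 = 4 + 10 = 14$)
$118 + F{\left(J \right)} \left(-104\right) = 118 + 2 \left(-104\right) = 118 - 208 = -90$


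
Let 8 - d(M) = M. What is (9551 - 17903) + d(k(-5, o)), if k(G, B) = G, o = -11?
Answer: -8339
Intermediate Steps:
d(M) = 8 - M
(9551 - 17903) + d(k(-5, o)) = (9551 - 17903) + (8 - 1*(-5)) = -8352 + (8 + 5) = -8352 + 13 = -8339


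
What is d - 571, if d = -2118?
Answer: -2689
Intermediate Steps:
d - 571 = -2118 - 571 = -2689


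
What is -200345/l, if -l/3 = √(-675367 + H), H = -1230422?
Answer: -200345*I*√1905789/5717367 ≈ -48.375*I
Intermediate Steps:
l = -3*I*√1905789 (l = -3*√(-675367 - 1230422) = -3*I*√1905789 ≈ -4141.5*I)
-200345/l = -200345*I*√1905789/5717367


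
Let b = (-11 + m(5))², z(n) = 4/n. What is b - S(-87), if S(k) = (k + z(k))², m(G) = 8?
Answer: -57282208/7569 ≈ -7568.0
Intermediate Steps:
S(k) = (k + 4/k)²
b = 9 (b = (-11 + 8)² = (-3)² = 9)
b - S(-87) = 9 - (4 + (-87)²)²/(-87)² = 9 - (4 + 7569)²/7569 = 9 - 7573²/7569 = 9 - 57350329/7569 = -57282208/7569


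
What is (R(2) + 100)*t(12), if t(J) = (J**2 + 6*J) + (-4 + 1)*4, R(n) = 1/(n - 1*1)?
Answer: 20604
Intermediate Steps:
R(n) = 1/(-1 + n) (R(n) = 1/(n - 1) = 1/(-1 + n))
t(J) = -12 + J**2 + 6*J (t(J) = (J**2 + 6*J) - 3*4 = (J**2 + 6*J) - 12 = -12 + J**2 + 6*J)
(R(2) + 100)*t(12) = (1/(-1 + 2) + 100)*(-12 + 12**2 + 6*12) = (1/1 + 100)*(-12 + 144 + 72) = (1 + 100)*204 = 101*204 = 20604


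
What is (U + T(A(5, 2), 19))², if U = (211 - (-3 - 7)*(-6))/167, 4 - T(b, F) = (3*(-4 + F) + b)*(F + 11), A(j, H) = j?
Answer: 62340601761/27889 ≈ 2.2353e+6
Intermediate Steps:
T(b, F) = 4 - (11 + F)*(-12 + b + 3*F) (T(b, F) = 4 - (3*(-4 + F) + b)*(F + 11) = 4 - ((-12 + 3*F) + b)*(11 + F) = 4 - (-12 + b + 3*F)*(11 + F) = 4 - (11 + F)*(-12 + b + 3*F))
U = 151/167 (U = (211 - (-10)*(-6))*(1/167) = (211 - 1*60)*(1/167) = (211 - 60)*(1/167) = 151*(1/167) = 151/167 ≈ 0.90419)
(U + T(A(5, 2), 19))² = (151/167 + (136 - 21*19 - 11*5 - 3*19² - 1*19*5))² = (151/167 + (136 - 399 - 55 - 3*361 - 95))² = (151/167 + (136 - 399 - 55 - 1083 - 95))² = (151/167 - 1496)² = (-249681/167)² = 62340601761/27889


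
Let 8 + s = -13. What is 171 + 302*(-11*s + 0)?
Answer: 69933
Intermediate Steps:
s = -21 (s = -8 - 13 = -21)
171 + 302*(-11*s + 0) = 171 + 302*(-11*(-21) + 0) = 171 + 302*(231 + 0) = 171 + 302*231 = 171 + 69762 = 69933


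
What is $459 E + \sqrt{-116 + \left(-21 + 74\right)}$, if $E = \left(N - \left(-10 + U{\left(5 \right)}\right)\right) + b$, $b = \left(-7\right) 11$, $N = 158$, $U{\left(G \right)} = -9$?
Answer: $45900 + 3 i \sqrt{7} \approx 45900.0 + 7.9373 i$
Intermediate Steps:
$b = -77$
$E = 100$ ($E = \left(158 + \left(10 - -9\right)\right) - 77 = \left(158 + \left(10 + 9\right)\right) - 77 = \left(158 + 19\right) - 77 = 177 - 77 = 100$)
$459 E + \sqrt{-116 + \left(-21 + 74\right)} = 459 \cdot 100 + \sqrt{-116 + \left(-21 + 74\right)} = 45900 + \sqrt{-116 + 53} = 45900 + \sqrt{-63} = 45900 + 3 i \sqrt{7}$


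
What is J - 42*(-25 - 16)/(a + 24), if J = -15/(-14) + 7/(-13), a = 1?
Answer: 315829/4550 ≈ 69.413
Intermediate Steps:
J = 97/182 (J = -15*(-1/14) + 7*(-1/13) = 15/14 - 7/13 = 97/182 ≈ 0.53297)
J - 42*(-25 - 16)/(a + 24) = 97/182 - 42*(-25 - 16)/(1 + 24) = 97/182 - (-1722)/25 = 97/182 - 42*(-41/25) = 97/182 + 1722/25 = 315829/4550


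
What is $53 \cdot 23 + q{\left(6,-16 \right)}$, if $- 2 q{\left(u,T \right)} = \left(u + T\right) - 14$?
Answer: $1231$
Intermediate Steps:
$q{\left(u,T \right)} = 7 - \frac{T}{2} - \frac{u}{2}$ ($q{\left(u,T \right)} = - \frac{\left(u + T\right) - 14}{2} = - \frac{\left(T + u\right) - 14}{2} = - \frac{-14 + T + u}{2} = 7 - \frac{T}{2} - \frac{u}{2}$)
$53 \cdot 23 + q{\left(6,-16 \right)} = 53 \cdot 23 - -12 = 1219 + \left(7 + 8 - 3\right) = 1219 + 12 = 1231$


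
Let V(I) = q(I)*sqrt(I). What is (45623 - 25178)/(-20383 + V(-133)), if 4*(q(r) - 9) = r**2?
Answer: -6667686960/48432825149 - 1449550500*I*sqrt(133)/48432825149 ≈ -0.13767 - 0.34516*I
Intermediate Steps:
q(r) = 9 + r**2/4
V(I) = sqrt(I)*(9 + I**2/4) (V(I) = (9 + I**2/4)*sqrt(I) = sqrt(I)*(9 + I**2/4))
(45623 - 25178)/(-20383 + V(-133)) = (45623 - 25178)/(-20383 + sqrt(-133)*(36 + (-133)**2)/4) = 20445/(-20383 + (I*sqrt(133))*(36 + 17689)/4) = 20445/(-20383 + (1/4)*(I*sqrt(133))*17725) = 20445/(-20383 + 17725*I*sqrt(133)/4)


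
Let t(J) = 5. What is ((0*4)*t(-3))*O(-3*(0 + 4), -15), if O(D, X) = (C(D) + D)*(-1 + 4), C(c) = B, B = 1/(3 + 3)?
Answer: 0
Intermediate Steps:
B = ⅙ (B = 1/6 = ⅙ ≈ 0.16667)
C(c) = ⅙
O(D, X) = ½ + 3*D (O(D, X) = (⅙ + D)*(-1 + 4) = (⅙ + D)*3 = ½ + 3*D)
((0*4)*t(-3))*O(-3*(0 + 4), -15) = ((0*4)*5)*(½ + 3*(-3*(0 + 4))) = (0*5)*(½ + 3*(-3*4)) = 0*(½ + 3*(-12)) = 0*(½ - 36) = 0*(-71/2) = 0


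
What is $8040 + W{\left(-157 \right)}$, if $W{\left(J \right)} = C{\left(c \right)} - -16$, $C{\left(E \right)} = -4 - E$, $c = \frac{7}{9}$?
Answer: $\frac{72461}{9} \approx 8051.2$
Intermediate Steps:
$c = \frac{7}{9}$ ($c = 7 \cdot \frac{1}{9} = \frac{7}{9} \approx 0.77778$)
$W{\left(J \right)} = \frac{101}{9}$ ($W{\left(J \right)} = \left(-4 - \frac{7}{9}\right) - -16 = \left(-4 - \frac{7}{9}\right) + 16 = - \frac{43}{9} + 16 = \frac{101}{9}$)
$8040 + W{\left(-157 \right)} = 8040 + \frac{101}{9} = \frac{72461}{9}$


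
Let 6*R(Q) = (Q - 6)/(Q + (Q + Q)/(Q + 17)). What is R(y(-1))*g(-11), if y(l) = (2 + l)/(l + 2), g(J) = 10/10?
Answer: -3/4 ≈ -0.75000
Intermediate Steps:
g(J) = 1 (g(J) = 10*(1/10) = 1)
y(l) = 1 (y(l) = (2 + l)/(2 + l) = 1)
R(Q) = (-6 + Q)/(6*(Q + 2*Q/(17 + Q))) (R(Q) = ((Q - 6)/(Q + (Q + Q)/(Q + 17)))/6 = ((-6 + Q)/(Q + (2*Q)/(17 + Q)))/6 = ((-6 + Q)/(Q + 2*Q/(17 + Q)))/6 = (-6 + Q)/(6*(Q + 2*Q/(17 + Q))))
R(y(-1))*g(-11) = ((1/6)*(-102 + 1**2 + 11*1)/(1*(19 + 1)))*1 = ((1/6)*1*(-102 + 1 + 11)/20)*1 = ((1/6)*1*(1/20)*(-90))*1 = -3/4*1 = -3/4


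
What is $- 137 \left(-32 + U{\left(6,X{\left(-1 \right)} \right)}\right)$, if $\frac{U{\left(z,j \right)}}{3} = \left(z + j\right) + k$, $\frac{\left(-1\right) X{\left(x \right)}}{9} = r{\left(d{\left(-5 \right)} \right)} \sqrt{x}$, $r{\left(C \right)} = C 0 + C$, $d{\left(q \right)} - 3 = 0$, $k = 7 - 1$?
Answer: $-548 + 11097 i \approx -548.0 + 11097.0 i$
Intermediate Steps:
$k = 6$ ($k = 7 - 1 = 6$)
$d{\left(q \right)} = 3$ ($d{\left(q \right)} = 3 + 0 = 3$)
$r{\left(C \right)} = C$ ($r{\left(C \right)} = 0 + C = C$)
$X{\left(x \right)} = - 27 \sqrt{x}$ ($X{\left(x \right)} = - 9 \cdot 3 \sqrt{x} = - 27 \sqrt{x}$)
$U{\left(z,j \right)} = 18 + 3 j + 3 z$ ($U{\left(z,j \right)} = 3 \left(\left(z + j\right) + 6\right) = 3 \left(\left(j + z\right) + 6\right) = 3 \left(6 + j + z\right) = 18 + 3 j + 3 z$)
$- 137 \left(-32 + U{\left(6,X{\left(-1 \right)} \right)}\right) = - 137 \left(-32 + \left(18 + 3 \left(- 27 \sqrt{-1}\right) + 3 \cdot 6\right)\right) = - 137 \left(-32 + \left(18 + 3 \left(- 27 i\right) + 18\right)\right) = - 137 \left(-32 + \left(18 - 81 i + 18\right)\right) = - 137 \left(-32 + \left(36 - 81 i\right)\right) = - 137 \left(4 - 81 i\right) = -548 + 11097 i$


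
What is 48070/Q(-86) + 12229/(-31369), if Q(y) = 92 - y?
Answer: 752865534/2791841 ≈ 269.67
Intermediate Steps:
48070/Q(-86) + 12229/(-31369) = 48070/(92 - 1*(-86)) + 12229/(-31369) = 48070/(92 + 86) + 12229*(-1/31369) = 48070/178 - 12229/31369 = 48070*(1/178) - 12229/31369 = 24035/89 - 12229/31369 = 752865534/2791841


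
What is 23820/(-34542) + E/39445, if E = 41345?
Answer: 16285303/45416973 ≈ 0.35857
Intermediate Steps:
23820/(-34542) + E/39445 = 23820/(-34542) + 41345/39445 = 23820*(-1/34542) + 41345*(1/39445) = -3970/5757 + 8269/7889 = 16285303/45416973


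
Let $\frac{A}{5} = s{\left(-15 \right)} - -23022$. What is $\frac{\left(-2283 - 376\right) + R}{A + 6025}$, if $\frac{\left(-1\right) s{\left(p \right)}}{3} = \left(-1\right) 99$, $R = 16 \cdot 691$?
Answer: $\frac{8397}{122620} \approx 0.06848$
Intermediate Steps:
$R = 11056$
$s{\left(p \right)} = 297$ ($s{\left(p \right)} = - 3 \left(\left(-1\right) 99\right) = \left(-3\right) \left(-99\right) = 297$)
$A = 116595$ ($A = 5 \left(297 - -23022\right) = 5 \left(297 + 23022\right) = 5 \cdot 23319 = 116595$)
$\frac{\left(-2283 - 376\right) + R}{A + 6025} = \frac{\left(-2283 - 376\right) + 11056}{116595 + 6025} = \frac{\left(-2283 - 376\right) + 11056}{122620} = \left(-2659 + 11056\right) \frac{1}{122620} = 8397 \cdot \frac{1}{122620} = \frac{8397}{122620}$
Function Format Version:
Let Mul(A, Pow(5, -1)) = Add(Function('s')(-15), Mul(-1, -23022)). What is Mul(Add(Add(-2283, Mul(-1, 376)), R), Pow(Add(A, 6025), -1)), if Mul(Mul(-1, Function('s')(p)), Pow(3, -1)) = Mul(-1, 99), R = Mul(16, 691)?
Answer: Rational(8397, 122620) ≈ 0.068480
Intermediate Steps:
R = 11056
Function('s')(p) = 297 (Function('s')(p) = Mul(-3, Mul(-1, 99)) = Mul(-3, -99) = 297)
A = 116595 (A = Mul(5, Add(297, Mul(-1, -23022))) = Mul(5, Add(297, 23022)) = Mul(5, 23319) = 116595)
Mul(Add(Add(-2283, Mul(-1, 376)), R), Pow(Add(A, 6025), -1)) = Mul(Add(Add(-2283, Mul(-1, 376)), 11056), Pow(Add(116595, 6025), -1)) = Mul(Add(Add(-2283, -376), 11056), Pow(122620, -1)) = Mul(Add(-2659, 11056), Rational(1, 122620)) = Mul(8397, Rational(1, 122620)) = Rational(8397, 122620)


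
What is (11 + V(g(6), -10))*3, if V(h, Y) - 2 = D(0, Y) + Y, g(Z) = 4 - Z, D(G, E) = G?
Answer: 9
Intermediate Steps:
V(h, Y) = 2 + Y (V(h, Y) = 2 + (0 + Y) = 2 + Y)
(11 + V(g(6), -10))*3 = (11 + (2 - 10))*3 = (11 - 8)*3 = 3*3 = 9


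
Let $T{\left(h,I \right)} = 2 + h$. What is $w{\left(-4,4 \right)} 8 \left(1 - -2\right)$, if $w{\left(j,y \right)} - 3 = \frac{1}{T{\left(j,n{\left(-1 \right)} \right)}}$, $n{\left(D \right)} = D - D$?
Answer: $60$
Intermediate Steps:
$n{\left(D \right)} = 0$
$w{\left(j,y \right)} = 3 + \frac{1}{2 + j}$
$w{\left(-4,4 \right)} 8 \left(1 - -2\right) = \frac{7 + 3 \left(-4\right)}{2 - 4} \cdot 8 \left(1 - -2\right) = \frac{7 - 12}{-2} \cdot 8 \left(1 + 2\right) = \left(- \frac{1}{2}\right) \left(-5\right) 8 \cdot 3 = \frac{5}{2} \cdot 8 \cdot 3 = 20 \cdot 3 = 60$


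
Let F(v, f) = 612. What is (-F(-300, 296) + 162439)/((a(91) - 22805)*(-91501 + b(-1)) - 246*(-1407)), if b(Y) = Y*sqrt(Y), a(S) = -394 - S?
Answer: 86229695445181/1135721192008872461 - 1884475415*I/2271442384017744922 ≈ 7.5925e-5 - 8.2964e-10*I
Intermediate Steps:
b(Y) = Y**(3/2)
(-F(-300, 296) + 162439)/((a(91) - 22805)*(-91501 + b(-1)) - 246*(-1407)) = (-1*612 + 162439)/(((-394 - 1*91) - 22805)*(-91501 + (-1)**(3/2)) - 246*(-1407)) = (-612 + 162439)/(((-394 - 91) - 22805)*(-91501 - I) + 346122) = 161827/((-485 - 22805)*(-91501 - I) + 346122) = 161827/(-23290*(-91501 - I) + 346122) = 161827/((2131058290 + 23290*I) + 346122) = 161827/(2131404412 + 23290*I) = 161827*((2131404412 - 23290*I)/4542884768035489844) = 161827*(2131404412 - 23290*I)/4542884768035489844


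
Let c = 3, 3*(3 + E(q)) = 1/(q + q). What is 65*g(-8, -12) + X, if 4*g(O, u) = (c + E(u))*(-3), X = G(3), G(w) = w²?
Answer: 929/96 ≈ 9.6771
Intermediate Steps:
E(q) = -3 + 1/(6*q) (E(q) = -3 + 1/(3*(q + q)) = -3 + 1/(3*((2*q))) = -3 + (1/(2*q))/3 = -3 + 1/(6*q))
X = 9 (X = 3² = 9)
g(O, u) = -1/(8*u) (g(O, u) = ((3 + (-3 + 1/(6*u)))*(-3))/4 = ((1/(6*u))*(-3))/4 = (-1/(2*u))/4 = -1/(8*u))
65*g(-8, -12) + X = 65*(-⅛/(-12)) + 9 = 65*(-⅛*(-1/12)) + 9 = 65*(1/96) + 9 = 65/96 + 9 = 929/96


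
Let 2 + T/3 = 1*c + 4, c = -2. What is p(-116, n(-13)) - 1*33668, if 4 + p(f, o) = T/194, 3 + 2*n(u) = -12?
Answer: -33672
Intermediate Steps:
T = 0 (T = -6 + 3*(1*(-2) + 4) = -6 + 3*(-2 + 4) = -6 + 3*2 = -6 + 6 = 0)
n(u) = -15/2 (n(u) = -3/2 + (½)*(-12) = -3/2 - 6 = -15/2)
p(f, o) = -4 (p(f, o) = -4 + 0/194 = -4 + 0*(1/194) = -4 + 0 = -4)
p(-116, n(-13)) - 1*33668 = -4 - 1*33668 = -4 - 33668 = -33672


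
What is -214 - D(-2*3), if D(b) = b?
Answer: -208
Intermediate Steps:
-214 - D(-2*3) = -214 - (-2)*3 = -214 - 1*(-6) = -214 + 6 = -208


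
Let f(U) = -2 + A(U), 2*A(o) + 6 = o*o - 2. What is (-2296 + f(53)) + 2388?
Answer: 2981/2 ≈ 1490.5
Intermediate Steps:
A(o) = -4 + o²/2 (A(o) = -3 + (o*o - 2)/2 = -3 + (o² - 2)/2 = -3 + (-2 + o²)/2 = -3 + (-1 + o²/2) = -4 + o²/2)
f(U) = -6 + U²/2 (f(U) = -2 + (-4 + U²/2) = -6 + U²/2)
(-2296 + f(53)) + 2388 = (-2296 + (-6 + (½)*53²)) + 2388 = (-2296 + (-6 + (½)*2809)) + 2388 = (-2296 + (-6 + 2809/2)) + 2388 = (-2296 + 2797/2) + 2388 = -1795/2 + 2388 = 2981/2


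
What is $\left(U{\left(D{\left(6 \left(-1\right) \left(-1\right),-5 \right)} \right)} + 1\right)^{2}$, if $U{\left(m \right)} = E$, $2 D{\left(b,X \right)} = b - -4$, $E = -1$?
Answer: $0$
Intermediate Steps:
$D{\left(b,X \right)} = 2 + \frac{b}{2}$ ($D{\left(b,X \right)} = \frac{b - -4}{2} = \frac{b + 4}{2} = \frac{4 + b}{2} = 2 + \frac{b}{2}$)
$U{\left(m \right)} = -1$
$\left(U{\left(D{\left(6 \left(-1\right) \left(-1\right),-5 \right)} \right)} + 1\right)^{2} = \left(-1 + 1\right)^{2} = 0^{2} = 0$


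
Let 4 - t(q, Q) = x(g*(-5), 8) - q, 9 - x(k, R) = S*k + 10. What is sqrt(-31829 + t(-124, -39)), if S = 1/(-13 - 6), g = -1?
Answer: I*sqrt(11533323)/19 ≈ 178.74*I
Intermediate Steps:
S = -1/19 (S = 1/(-19) = -1/19 ≈ -0.052632)
x(k, R) = -1 + k/19 (x(k, R) = 9 - (-k/19 + 10) = 9 - (10 - k/19) = 9 + (-10 + k/19) = -1 + k/19)
t(q, Q) = 90/19 + q (t(q, Q) = 4 - ((-1 + (-1*(-5))/19) - q) = 4 - ((-1 + (1/19)*5) - q) = 4 - ((-1 + 5/19) - q) = 4 - (-14/19 - q) = 4 + (14/19 + q) = 90/19 + q)
sqrt(-31829 + t(-124, -39)) = sqrt(-31829 + (90/19 - 124)) = sqrt(-31829 - 2266/19) = sqrt(-607017/19) = I*sqrt(11533323)/19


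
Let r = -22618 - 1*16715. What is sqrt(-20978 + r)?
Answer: I*sqrt(60311) ≈ 245.58*I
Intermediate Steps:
r = -39333 (r = -22618 - 16715 = -39333)
sqrt(-20978 + r) = sqrt(-20978 - 39333) = sqrt(-60311) = I*sqrt(60311)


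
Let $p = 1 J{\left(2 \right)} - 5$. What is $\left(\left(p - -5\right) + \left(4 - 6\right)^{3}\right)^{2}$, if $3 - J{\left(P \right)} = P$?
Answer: $49$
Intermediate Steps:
$J{\left(P \right)} = 3 - P$
$p = -4$ ($p = 1 \left(3 - 2\right) - 5 = 1 \cdot 1 - 5 = 1 - 5 = -4$)
$\left(\left(p - -5\right) + \left(4 - 6\right)^{3}\right)^{2} = \left(\left(-4 - -5\right) + \left(4 - 6\right)^{3}\right)^{2} = \left(\left(-4 + 5\right) + \left(4 - 6\right)^{3}\right)^{2} = \left(1 + \left(-2\right)^{3}\right)^{2} = \left(1 - 8\right)^{2} = \left(-7\right)^{2} = 49$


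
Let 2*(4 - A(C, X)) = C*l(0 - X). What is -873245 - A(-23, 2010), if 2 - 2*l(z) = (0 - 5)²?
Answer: -3492467/4 ≈ -8.7312e+5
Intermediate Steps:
l(z) = -23/2 (l(z) = 1 - (0 - 5)²/2 = 1 - ½*(-5)² = 1 - ½*25 = 1 - 25/2 = -23/2)
A(C, X) = 4 + 23*C/4 (A(C, X) = 4 - C*(-23)/(2*2) = 4 - (-23)*C/4 = 4 + 23*C/4)
-873245 - A(-23, 2010) = -873245 - (4 + (23/4)*(-23)) = -873245 - (4 - 529/4) = -873245 - 1*(-513/4) = -873245 + 513/4 = -3492467/4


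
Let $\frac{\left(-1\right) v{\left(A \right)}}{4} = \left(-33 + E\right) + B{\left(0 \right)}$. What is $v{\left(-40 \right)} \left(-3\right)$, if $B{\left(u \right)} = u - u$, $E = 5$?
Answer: $-336$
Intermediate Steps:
$B{\left(u \right)} = 0$
$v{\left(A \right)} = 112$ ($v{\left(A \right)} = - 4 \left(\left(-33 + 5\right) + 0\right) = - 4 \left(-28 + 0\right) = \left(-4\right) \left(-28\right) = 112$)
$v{\left(-40 \right)} \left(-3\right) = 112 \left(-3\right) = -336$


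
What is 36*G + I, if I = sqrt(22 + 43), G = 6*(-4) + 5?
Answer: -684 + sqrt(65) ≈ -675.94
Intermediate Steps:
G = -19 (G = -24 + 5 = -19)
I = sqrt(65) ≈ 8.0623
36*G + I = 36*(-19) + sqrt(65) = -684 + sqrt(65)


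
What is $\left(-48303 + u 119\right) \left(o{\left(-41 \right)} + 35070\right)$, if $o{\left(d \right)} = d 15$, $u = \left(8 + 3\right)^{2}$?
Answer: $-1168162320$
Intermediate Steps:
$u = 121$ ($u = 11^{2} = 121$)
$o{\left(d \right)} = 15 d$
$\left(-48303 + u 119\right) \left(o{\left(-41 \right)} + 35070\right) = \left(-48303 + 121 \cdot 119\right) \left(15 \left(-41\right) + 35070\right) = \left(-48303 + 14399\right) \left(-615 + 35070\right) = \left(-33904\right) 34455 = -1168162320$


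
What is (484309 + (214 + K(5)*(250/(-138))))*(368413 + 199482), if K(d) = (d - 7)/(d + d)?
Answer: 18985929244240/69 ≈ 2.7516e+11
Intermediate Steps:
K(d) = (-7 + d)/(2*d) (K(d) = (-7 + d)/((2*d)) = (-7 + d)*(1/(2*d)) = (-7 + d)/(2*d))
(484309 + (214 + K(5)*(250/(-138))))*(368413 + 199482) = (484309 + (214 + ((½)*(-7 + 5)/5)*(250/(-138))))*(368413 + 199482) = (484309 + (214 + ((½)*(⅕)*(-2))*(250*(-1/138))))*567895 = (484309 + (214 - ⅕*(-125/69)))*567895 = (484309 + (214 + 25/69))*567895 = (484309 + 14791/69)*567895 = (33432112/69)*567895 = 18985929244240/69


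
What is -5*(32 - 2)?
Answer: -150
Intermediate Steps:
-5*(32 - 2) = -5*30 = -150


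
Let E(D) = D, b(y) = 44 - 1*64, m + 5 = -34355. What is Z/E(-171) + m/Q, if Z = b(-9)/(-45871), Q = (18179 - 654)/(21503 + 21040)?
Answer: -2293219261719836/27493013205 ≈ -83411.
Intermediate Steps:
m = -34360 (m = -5 - 34355 = -34360)
b(y) = -20 (b(y) = 44 - 64 = -20)
Q = 17525/42543 ≈ 0.41194
Z = 20/45871 (Z = -20/(-45871) = -20*(-1/45871) = 20/45871 ≈ 0.00043601)
Z/E(-171) + m/Q = (20/45871)/(-171) - 34360/17525/42543 = (20/45871)*(-1/171) - 34360*42543/17525 = -20/7843941 - 292355496/3505 = -2293219261719836/27493013205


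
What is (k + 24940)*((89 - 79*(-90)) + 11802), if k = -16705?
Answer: 156473235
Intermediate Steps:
(k + 24940)*((89 - 79*(-90)) + 11802) = (-16705 + 24940)*((89 - 79*(-90)) + 11802) = 8235*((89 + 7110) + 11802) = 8235*(7199 + 11802) = 8235*19001 = 156473235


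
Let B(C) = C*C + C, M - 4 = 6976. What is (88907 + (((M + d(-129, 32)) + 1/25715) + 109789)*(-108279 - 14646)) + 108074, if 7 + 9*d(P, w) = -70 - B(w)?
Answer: -221223431405806/15429 ≈ -1.4338e+10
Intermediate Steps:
M = 6980 (M = 4 + 6976 = 6980)
B(C) = C + C**2 (B(C) = C**2 + C = C + C**2)
d(P, w) = -77/9 - w*(1 + w)/9 (d(P, w) = -7/9 + (-70 - w*(1 + w))/9 = -7/9 + (-70/9 - w*(1 + w)/9) = -77/9 - w*(1 + w)/9)
(88907 + (((M + d(-129, 32)) + 1/25715) + 109789)*(-108279 - 14646)) + 108074 = (88907 + (((6980 + (-77/9 - 1/9*32*(1 + 32))) + 1/25715) + 109789)*(-108279 - 14646)) + 108074 = (88907 + (((6980 + (-77/9 - 1/9*32*33)) + 1/25715) + 109789)*(-122925)) + 108074 = (88907 + (((6980 + (-77/9 - 352/3)) + 1/25715) + 109789)*(-122925)) + 108074 = (88907 + (((6980 - 1133/9) + 1/25715) + 109789)*(-122925)) + 108074 = (88907 + ((61687/9 + 1/25715) + 109789)*(-122925)) + 108074 = (88907 + (1586281214/231435 + 109789)*(-122925)) + 108074 = (88907 + (26995298429/231435)*(-122925)) + 108074 = (88907 - 221226470625655/15429) + 108074 = -221225098879552/15429 + 108074 = -221223431405806/15429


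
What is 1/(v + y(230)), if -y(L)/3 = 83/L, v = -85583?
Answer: -230/19684339 ≈ -1.1684e-5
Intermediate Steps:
y(L) = -249/L
1/(v + y(230)) = 1/(-85583 - 249/230) = 1/(-19684339/230) = -230/19684339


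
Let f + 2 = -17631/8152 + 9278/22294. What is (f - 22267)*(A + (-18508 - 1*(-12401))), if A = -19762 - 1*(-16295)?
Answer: 9687693194311855/45435172 ≈ 2.1322e+8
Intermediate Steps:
f = -340456317/90870344 (f = -2 + (-17631/8152 + 9278/22294) = -2 + (-17631*1/8152 + 9278*(1/22294)) = -2 + (-17631/8152 + 4639/11147) = -2 - 158715629/90870344 = -340456317/90870344 ≈ -3.7466)
A = -3467 (A = -19762 + 16295 = -3467)
(f - 22267)*(A + (-18508 - 1*(-12401))) = (-340456317/90870344 - 22267)*(-3467 + (-18508 - 1*(-12401))) = -2023750406165*(-3467 + (-18508 + 12401))/90870344 = -2023750406165*(-3467 - 6107)/90870344 = -2023750406165/90870344*(-9574) = 9687693194311855/45435172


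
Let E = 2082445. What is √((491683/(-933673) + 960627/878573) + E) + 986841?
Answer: 986841 + √1401260769249328031821214579193/820299888629 ≈ 9.8828e+5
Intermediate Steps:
√((491683/(-933673) + 960627/878573) + E) + 986841 = √((491683/(-933673) + 960627/878573) + 2082445) + 986841 = √((491683*(-1/933673) + 960627*(1/878573)) + 2082445) + 986841 = √((-491683/933673 + 960627/878573) + 2082445) + 986841 = √(464932084612/820299888629 + 2082445) + 986841 = √(1708229866508102517/820299888629) + 986841 = √1401260769249328031821214579193/820299888629 + 986841 = 986841 + √1401260769249328031821214579193/820299888629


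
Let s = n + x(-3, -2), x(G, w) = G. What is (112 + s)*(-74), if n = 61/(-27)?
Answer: -213268/27 ≈ -7898.8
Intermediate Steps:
n = -61/27 (n = 61*(-1/27) = -61/27 ≈ -2.2593)
s = -142/27 (s = -61/27 - 3 = -142/27 ≈ -5.2593)
(112 + s)*(-74) = (112 - 142/27)*(-74) = (2882/27)*(-74) = -213268/27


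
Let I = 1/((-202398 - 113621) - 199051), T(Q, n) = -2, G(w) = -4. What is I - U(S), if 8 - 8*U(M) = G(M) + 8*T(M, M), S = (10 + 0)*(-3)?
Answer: -901373/257535 ≈ -3.5000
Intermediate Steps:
S = -30 (S = 10*(-3) = -30)
I = -1/515070 (I = 1/(-316019 - 199051) = 1/(-515070) = -1/515070 ≈ -1.9415e-6)
U(M) = 7/2 (U(M) = 1 - (-4 + 8*(-2))/8 = 1 - (-4 - 16)/8 = 1 - ⅛*(-20) = 1 + 5/2 = 7/2)
I - U(S) = -1/515070 - 1*7/2 = -1/515070 - 7/2 = -901373/257535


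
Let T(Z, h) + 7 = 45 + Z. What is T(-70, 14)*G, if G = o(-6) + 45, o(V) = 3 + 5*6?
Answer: -2496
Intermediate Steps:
o(V) = 33 (o(V) = 3 + 30 = 33)
T(Z, h) = 38 + Z (T(Z, h) = -7 + (45 + Z) = 38 + Z)
G = 78 (G = 33 + 45 = 78)
T(-70, 14)*G = (38 - 70)*78 = -32*78 = -2496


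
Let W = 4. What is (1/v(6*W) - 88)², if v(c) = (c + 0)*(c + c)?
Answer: 10276890625/1327104 ≈ 7743.8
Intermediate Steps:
v(c) = 2*c² (v(c) = c*(2*c) = 2*c²)
(1/v(6*W) - 88)² = (1/(2*(6*4)²) - 88)² = (1/(2*24²) - 88)² = (1/(2*576) - 88)² = (1/1152 - 88)² = (-101375/1152)² = 10276890625/1327104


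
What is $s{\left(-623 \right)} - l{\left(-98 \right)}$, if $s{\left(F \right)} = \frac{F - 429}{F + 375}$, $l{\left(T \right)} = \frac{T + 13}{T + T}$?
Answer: $\frac{23139}{6076} \approx 3.8083$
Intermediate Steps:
$l{\left(T \right)} = \frac{13 + T}{2 T}$
$s{\left(F \right)} = \frac{-429 + F}{375 + F}$
$s{\left(-623 \right)} - l{\left(-98 \right)} = \frac{-429 - 623}{375 - 623} - \frac{13 - 98}{2 \left(-98\right)} = \frac{1}{-248} \left(-1052\right) - \frac{1}{2} \left(- \frac{1}{98}\right) \left(-85\right) = \left(- \frac{1}{248}\right) \left(-1052\right) - \frac{85}{196} = \frac{263}{62} - \frac{85}{196} = \frac{23139}{6076}$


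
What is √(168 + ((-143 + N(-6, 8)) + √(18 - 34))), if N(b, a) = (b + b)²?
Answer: √(169 + 4*I) ≈ 13.001 + 0.1538*I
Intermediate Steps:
N(b, a) = 4*b² (N(b, a) = (2*b)² = 4*b²)
√(168 + ((-143 + N(-6, 8)) + √(18 - 34))) = √(168 + ((-143 + 4*(-6)²) + √(18 - 34))) = √(168 + ((-143 + 4*36) + √(-16))) = √(168 + ((-143 + 144) + 4*I)) = √(168 + (1 + 4*I)) = √(169 + 4*I)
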